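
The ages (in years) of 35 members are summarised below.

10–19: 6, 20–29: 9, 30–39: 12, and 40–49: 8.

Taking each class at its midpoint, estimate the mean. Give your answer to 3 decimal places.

Midpoints: 14.5, 24.5, 34.5, 44.5
Σfm = 6×14.5 + 9×24.5 + 12×34.5 + 8×44.5 = 1077.5
n = Σf = 35
Mean = 1077.5 / 35 = 30.7857

30.786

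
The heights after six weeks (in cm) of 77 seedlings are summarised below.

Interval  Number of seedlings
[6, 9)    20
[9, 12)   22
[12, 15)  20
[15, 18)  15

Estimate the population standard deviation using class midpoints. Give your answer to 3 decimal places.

Midpoints: 7.5, 10.5, 13.5, 16.5
n = 77, Σfm = 898.5, mean = 11.6688
Σfm² = 11279.25
Σf(m − x̄)² = Σfm² − (Σfm)²/n = 11279.25 − 898.5²/77 = 794.8052
Population variance = 794.8052 / 77 = 10.3221
Standard deviation = √10.3221 = 3.2128

3.213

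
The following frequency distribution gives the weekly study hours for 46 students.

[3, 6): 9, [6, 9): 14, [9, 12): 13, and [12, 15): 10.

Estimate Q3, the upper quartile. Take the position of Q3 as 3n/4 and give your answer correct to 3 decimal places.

11.654

Cumulative frequencies: 9, 23, 36, 46
n = 46; position = 3n/4 = 34.5.
This falls in the class [9, 12): L = 9, F = 23, f = 13, h = 3.
Upper quartile ≈ 9 + ((34.5 − 23) / 13) × 3 = 11.6538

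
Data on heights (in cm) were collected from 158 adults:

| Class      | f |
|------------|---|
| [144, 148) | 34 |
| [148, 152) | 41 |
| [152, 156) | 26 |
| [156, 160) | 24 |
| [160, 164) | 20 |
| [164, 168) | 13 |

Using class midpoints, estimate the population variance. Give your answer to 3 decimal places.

Midpoints: 146, 150, 154, 158, 162, 166
n = 158, Σfm = 24308, mean = 153.8481
Σfm² = 3746104
Σf(m − x̄)² = Σfm² − (Σfm)²/n = 3746104 − 24308²/158 = 6364.3544
Population variance = 6364.3544 / 158 = 40.2807

40.281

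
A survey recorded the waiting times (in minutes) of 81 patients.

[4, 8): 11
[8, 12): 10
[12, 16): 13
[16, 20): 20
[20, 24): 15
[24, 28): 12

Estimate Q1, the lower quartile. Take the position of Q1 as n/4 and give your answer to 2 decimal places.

11.70

Cumulative frequencies: 11, 21, 34, 54, 69, 81
n = 81; position = n/4 = 20.25.
This falls in the class [8, 12): L = 8, F = 11, f = 10, h = 4.
Lower quartile ≈ 8 + ((20.25 − 11) / 10) × 4 = 11.7000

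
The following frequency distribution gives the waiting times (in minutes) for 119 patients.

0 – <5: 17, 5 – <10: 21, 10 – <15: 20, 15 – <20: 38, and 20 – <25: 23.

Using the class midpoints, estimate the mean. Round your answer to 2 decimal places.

13.72

Midpoints: 2.5, 7.5, 12.5, 17.5, 22.5
Σfm = 17×2.5 + 21×7.5 + 20×12.5 + 38×17.5 + 23×22.5 = 1632.5
n = Σf = 119
Mean = 1632.5 / 119 = 13.7185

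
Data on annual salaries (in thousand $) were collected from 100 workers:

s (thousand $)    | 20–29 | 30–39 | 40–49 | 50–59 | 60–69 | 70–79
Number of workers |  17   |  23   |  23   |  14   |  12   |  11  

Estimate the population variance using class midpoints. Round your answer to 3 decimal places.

250.040

Midpoints: 24.5, 34.5, 44.5, 54.5, 64.5, 74.5
n = 100, Σfm = 4590, mean = 45.9000
Σfm² = 235685
Σf(m − x̄)² = Σfm² − (Σfm)²/n = 235685 − 4590²/100 = 25004.0000
Population variance = 25004.0000 / 100 = 250.0400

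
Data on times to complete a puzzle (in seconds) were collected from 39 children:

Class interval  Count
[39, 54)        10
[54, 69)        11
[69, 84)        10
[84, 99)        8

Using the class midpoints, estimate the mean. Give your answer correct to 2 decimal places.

Midpoints: 46.5, 61.5, 76.5, 91.5
Σfm = 10×46.5 + 11×61.5 + 10×76.5 + 8×91.5 = 2638.5
n = Σf = 39
Mean = 2638.5 / 39 = 67.6538

67.65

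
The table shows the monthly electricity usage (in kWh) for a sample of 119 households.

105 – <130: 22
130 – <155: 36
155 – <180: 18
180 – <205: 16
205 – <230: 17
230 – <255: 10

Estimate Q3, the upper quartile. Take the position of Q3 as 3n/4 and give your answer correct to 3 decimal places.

Cumulative frequencies: 22, 58, 76, 92, 109, 119
n = 119; position = 3n/4 = 89.25.
This falls in the class 180 – <205: L = 180, F = 76, f = 16, h = 25.
Upper quartile ≈ 180 + ((89.25 − 76) / 16) × 25 = 200.7031

200.703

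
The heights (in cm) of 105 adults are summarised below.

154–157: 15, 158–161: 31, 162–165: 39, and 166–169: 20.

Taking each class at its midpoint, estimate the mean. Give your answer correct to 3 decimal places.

161.938

Midpoints: 155.5, 159.5, 163.5, 167.5
Σfm = 15×155.5 + 31×159.5 + 39×163.5 + 20×167.5 = 17003.5
n = Σf = 105
Mean = 17003.5 / 105 = 161.9381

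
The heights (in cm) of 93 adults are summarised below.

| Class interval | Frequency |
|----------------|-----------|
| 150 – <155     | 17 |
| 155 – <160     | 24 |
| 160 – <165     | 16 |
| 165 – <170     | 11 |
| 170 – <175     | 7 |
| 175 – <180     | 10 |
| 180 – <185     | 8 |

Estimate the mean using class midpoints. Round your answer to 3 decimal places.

Midpoints: 152.5, 157.5, 162.5, 167.5, 172.5, 177.5, 182.5
Σfm = 17×152.5 + 24×157.5 + 16×162.5 + 11×167.5 + 7×172.5 + 10×177.5 + 8×182.5 = 15257.5
n = Σf = 93
Mean = 15257.5 / 93 = 164.0591

164.059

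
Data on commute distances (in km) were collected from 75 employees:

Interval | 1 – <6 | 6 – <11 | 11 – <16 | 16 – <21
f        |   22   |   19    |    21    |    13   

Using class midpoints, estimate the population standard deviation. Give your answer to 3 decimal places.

Midpoints: 3.5, 8.5, 13.5, 18.5
n = 75, Σfm = 762.5, mean = 10.1667
Σfm² = 9918.75
Σf(m − x̄)² = Σfm² − (Σfm)²/n = 9918.75 − 762.5²/75 = 2166.6667
Population variance = 2166.6667 / 75 = 28.8889
Standard deviation = √28.8889 = 5.3748

5.375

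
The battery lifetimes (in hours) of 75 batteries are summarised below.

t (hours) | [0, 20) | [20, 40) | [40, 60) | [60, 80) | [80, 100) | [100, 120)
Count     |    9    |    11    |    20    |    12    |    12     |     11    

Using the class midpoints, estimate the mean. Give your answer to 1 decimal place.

Midpoints: 10, 30, 50, 70, 90, 110
Σfm = 9×10 + 11×30 + 20×50 + 12×70 + 12×90 + 11×110 = 4550
n = Σf = 75
Mean = 4550 / 75 = 60.6667

60.7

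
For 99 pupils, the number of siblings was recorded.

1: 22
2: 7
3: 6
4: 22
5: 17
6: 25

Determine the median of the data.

Cumulative frequencies: 22, 29, 35, 57, 74, 99
n = 99, so the median is the value in position (n+1)/2 = 50.
Position 50 falls at value 4.

4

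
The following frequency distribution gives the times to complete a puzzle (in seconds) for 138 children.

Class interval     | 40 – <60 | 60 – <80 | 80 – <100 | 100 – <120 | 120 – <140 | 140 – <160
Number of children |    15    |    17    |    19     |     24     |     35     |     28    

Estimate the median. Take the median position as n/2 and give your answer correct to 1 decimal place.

Cumulative frequencies: 15, 32, 51, 75, 110, 138
n = 138; position = n/2 = 69.
This falls in the class 100 – <120: L = 100, F = 51, f = 24, h = 20.
Median ≈ 100 + ((69 − 51) / 24) × 20 = 115.0000

115.0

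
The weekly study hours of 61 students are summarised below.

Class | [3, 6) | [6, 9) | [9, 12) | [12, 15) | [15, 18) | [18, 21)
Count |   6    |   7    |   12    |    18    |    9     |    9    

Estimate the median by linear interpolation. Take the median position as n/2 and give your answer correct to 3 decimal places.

12.917

Cumulative frequencies: 6, 13, 25, 43, 52, 61
n = 61; position = n/2 = 30.5.
This falls in the class [12, 15): L = 12, F = 25, f = 18, h = 3.
Median ≈ 12 + ((30.5 − 25) / 18) × 3 = 12.9167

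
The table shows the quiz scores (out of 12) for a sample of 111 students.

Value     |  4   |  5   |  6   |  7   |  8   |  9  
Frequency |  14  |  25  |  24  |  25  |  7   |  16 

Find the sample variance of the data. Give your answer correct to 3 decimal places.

Values: 4, 5, 6, 7, 8, 9
n = 111, Σfx = 700, mean = 6.3063
Σfx² = 4682
Σf(x − x̄)² = Σfx² − (Σfx)²/n = 4682 − 700²/111 = 267.5856
Sample variance = 267.5856 / 110 = 2.4326

2.433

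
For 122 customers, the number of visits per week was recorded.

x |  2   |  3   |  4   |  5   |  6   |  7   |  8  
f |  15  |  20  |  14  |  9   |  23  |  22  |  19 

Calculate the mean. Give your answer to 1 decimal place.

Values: 2, 3, 4, 5, 6, 7, 8
Σfx = 15×2 + 20×3 + 14×4 + 9×5 + 23×6 + 22×7 + 19×8 = 635
n = Σf = 122
Mean = 635 / 122 = 5.2049

5.2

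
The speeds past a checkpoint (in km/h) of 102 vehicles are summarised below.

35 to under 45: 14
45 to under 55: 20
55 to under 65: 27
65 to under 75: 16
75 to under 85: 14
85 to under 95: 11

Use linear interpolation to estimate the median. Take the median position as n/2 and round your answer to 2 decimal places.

Cumulative frequencies: 14, 34, 61, 77, 91, 102
n = 102; position = n/2 = 51.
This falls in the class 55 to under 65: L = 55, F = 34, f = 27, h = 10.
Median ≈ 55 + ((51 − 34) / 27) × 10 = 61.2963

61.30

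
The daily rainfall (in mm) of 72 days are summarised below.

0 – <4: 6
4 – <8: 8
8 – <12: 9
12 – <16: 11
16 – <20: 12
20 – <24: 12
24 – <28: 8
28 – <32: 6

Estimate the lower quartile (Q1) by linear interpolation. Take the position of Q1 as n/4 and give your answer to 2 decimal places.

9.78

Cumulative frequencies: 6, 14, 23, 34, 46, 58, 66, 72
n = 72; position = n/4 = 18.
This falls in the class 8 – <12: L = 8, F = 14, f = 9, h = 4.
Lower quartile ≈ 8 + ((18 − 14) / 9) × 4 = 9.7778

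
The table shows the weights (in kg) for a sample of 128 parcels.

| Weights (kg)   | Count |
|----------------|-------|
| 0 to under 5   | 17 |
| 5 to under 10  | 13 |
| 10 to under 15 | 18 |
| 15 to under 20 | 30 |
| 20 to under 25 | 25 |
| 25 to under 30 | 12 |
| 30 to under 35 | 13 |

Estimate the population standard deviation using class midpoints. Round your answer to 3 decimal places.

Midpoints: 2.5, 7.5, 12.5, 17.5, 22.5, 27.5, 32.5
n = 128, Σfm = 2205, mean = 17.2266
Σfm² = 48300
Σf(m − x̄)² = Σfm² − (Σfm)²/n = 48300 − 2205²/128 = 10315.4297
Population variance = 10315.4297 / 128 = 80.5893
Standard deviation = √80.5893 = 8.9772

8.977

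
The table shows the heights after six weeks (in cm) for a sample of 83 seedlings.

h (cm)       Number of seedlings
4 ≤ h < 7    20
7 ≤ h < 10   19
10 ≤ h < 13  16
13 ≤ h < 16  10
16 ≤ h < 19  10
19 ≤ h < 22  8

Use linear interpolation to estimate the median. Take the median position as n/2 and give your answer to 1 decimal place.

Cumulative frequencies: 20, 39, 55, 65, 75, 83
n = 83; position = n/2 = 41.5.
This falls in the class 10 ≤ h < 13: L = 10, F = 39, f = 16, h = 3.
Median ≈ 10 + ((41.5 − 39) / 16) × 3 = 10.4688

10.5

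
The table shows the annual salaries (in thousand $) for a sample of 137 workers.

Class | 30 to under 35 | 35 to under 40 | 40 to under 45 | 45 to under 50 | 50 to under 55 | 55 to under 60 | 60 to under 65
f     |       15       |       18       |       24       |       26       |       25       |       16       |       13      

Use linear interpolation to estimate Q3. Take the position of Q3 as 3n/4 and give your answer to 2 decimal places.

53.95

Cumulative frequencies: 15, 33, 57, 83, 108, 124, 137
n = 137; position = 3n/4 = 102.75.
This falls in the class 50 to under 55: L = 50, F = 83, f = 25, h = 5.
Upper quartile ≈ 50 + ((102.75 − 83) / 25) × 5 = 53.9500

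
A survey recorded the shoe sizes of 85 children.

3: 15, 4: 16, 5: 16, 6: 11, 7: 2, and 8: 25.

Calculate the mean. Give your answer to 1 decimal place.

5.5

Values: 3, 4, 5, 6, 7, 8
Σfx = 15×3 + 16×4 + 16×5 + 11×6 + 2×7 + 25×8 = 469
n = Σf = 85
Mean = 469 / 85 = 5.5176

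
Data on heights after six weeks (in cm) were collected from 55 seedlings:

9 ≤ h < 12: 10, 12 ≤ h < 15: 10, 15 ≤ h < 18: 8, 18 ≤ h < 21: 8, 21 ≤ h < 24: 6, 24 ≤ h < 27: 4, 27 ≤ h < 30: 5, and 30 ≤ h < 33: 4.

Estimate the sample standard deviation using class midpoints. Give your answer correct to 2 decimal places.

Midpoints: 10.5, 13.5, 16.5, 19.5, 22.5, 25.5, 28.5, 31.5
n = 55, Σfm = 1033.5, mean = 18.7909
Σfm² = 21813.75
Σf(m − x̄)² = Σfm² − (Σfm)²/n = 21813.75 − 1033.5²/55 = 2393.3455
Sample variance = 2393.3455 / 54 = 44.3212
Standard deviation = √44.3212 = 6.6574

6.66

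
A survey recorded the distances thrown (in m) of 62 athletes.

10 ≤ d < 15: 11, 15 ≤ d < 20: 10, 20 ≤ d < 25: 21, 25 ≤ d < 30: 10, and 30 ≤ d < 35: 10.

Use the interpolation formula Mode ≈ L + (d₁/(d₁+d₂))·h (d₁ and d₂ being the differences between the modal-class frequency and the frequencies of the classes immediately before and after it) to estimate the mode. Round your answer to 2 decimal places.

Modal class: 20 ≤ d < 25 (highest frequency 21).
d₁ = 21 − 10 = 11, d₂ = 21 − 10 = 11
Mode ≈ 20 + (11/(11+11)) × 5 = 20 + 2.5000 = 22.5000

22.50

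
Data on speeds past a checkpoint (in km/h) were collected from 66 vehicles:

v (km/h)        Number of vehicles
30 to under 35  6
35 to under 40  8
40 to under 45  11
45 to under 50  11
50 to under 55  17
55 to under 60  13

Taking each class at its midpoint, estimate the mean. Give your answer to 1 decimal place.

Midpoints: 32.5, 37.5, 42.5, 47.5, 52.5, 57.5
Σfm = 6×32.5 + 8×37.5 + 11×42.5 + 11×47.5 + 17×52.5 + 13×57.5 = 3125
n = Σf = 66
Mean = 3125 / 66 = 47.3485

47.3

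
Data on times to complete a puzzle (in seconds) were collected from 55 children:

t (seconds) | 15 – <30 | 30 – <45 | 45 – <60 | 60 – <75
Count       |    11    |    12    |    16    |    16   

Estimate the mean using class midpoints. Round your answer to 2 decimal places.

47.59

Midpoints: 22.5, 37.5, 52.5, 67.5
Σfm = 11×22.5 + 12×37.5 + 16×52.5 + 16×67.5 = 2617.5
n = Σf = 55
Mean = 2617.5 / 55 = 47.5909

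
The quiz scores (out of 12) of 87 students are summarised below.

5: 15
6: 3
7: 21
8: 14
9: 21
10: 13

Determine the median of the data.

Cumulative frequencies: 15, 18, 39, 53, 74, 87
n = 87, so the median is the value in position (n+1)/2 = 44.
Position 44 falls at value 8.

8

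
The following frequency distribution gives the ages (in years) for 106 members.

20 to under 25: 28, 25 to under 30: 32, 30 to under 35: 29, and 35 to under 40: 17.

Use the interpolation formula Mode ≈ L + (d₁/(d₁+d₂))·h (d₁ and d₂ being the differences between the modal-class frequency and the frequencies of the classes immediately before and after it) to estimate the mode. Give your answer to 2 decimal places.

Modal class: 25 to under 30 (highest frequency 32).
d₁ = 32 − 28 = 4, d₂ = 32 − 29 = 3
Mode ≈ 25 + (4/(4+3)) × 5 = 25 + 2.8571 = 27.8571

27.86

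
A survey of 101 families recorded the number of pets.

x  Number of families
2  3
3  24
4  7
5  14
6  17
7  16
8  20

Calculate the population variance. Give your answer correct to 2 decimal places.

Values: 2, 3, 4, 5, 6, 7, 8
n = 101, Σfx = 550, mean = 5.4455
Σfx² = 3366
Σf(x − x̄)² = Σfx² − (Σfx)²/n = 3366 − 550²/101 = 370.9505
Population variance = 370.9505 / 101 = 3.6728

3.67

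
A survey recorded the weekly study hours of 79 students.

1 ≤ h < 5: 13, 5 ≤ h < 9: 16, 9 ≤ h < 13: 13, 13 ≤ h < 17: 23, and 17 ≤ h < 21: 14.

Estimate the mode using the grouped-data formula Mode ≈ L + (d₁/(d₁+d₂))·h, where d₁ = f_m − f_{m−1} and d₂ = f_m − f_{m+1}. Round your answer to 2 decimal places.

Modal class: 13 ≤ h < 17 (highest frequency 23).
d₁ = 23 − 13 = 10, d₂ = 23 − 14 = 9
Mode ≈ 13 + (10/(10+9)) × 4 = 13 + 2.1053 = 15.1053

15.11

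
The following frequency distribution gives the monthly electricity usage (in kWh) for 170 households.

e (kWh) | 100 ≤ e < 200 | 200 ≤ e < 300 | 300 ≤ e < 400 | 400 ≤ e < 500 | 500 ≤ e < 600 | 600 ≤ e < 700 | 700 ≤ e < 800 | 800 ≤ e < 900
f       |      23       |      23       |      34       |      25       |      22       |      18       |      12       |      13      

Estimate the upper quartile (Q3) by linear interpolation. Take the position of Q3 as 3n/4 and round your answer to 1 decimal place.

602.8

Cumulative frequencies: 23, 46, 80, 105, 127, 145, 157, 170
n = 170; position = 3n/4 = 127.5.
This falls in the class 600 ≤ e < 700: L = 600, F = 127, f = 18, h = 100.
Upper quartile ≈ 600 + ((127.5 − 127) / 18) × 100 = 602.7778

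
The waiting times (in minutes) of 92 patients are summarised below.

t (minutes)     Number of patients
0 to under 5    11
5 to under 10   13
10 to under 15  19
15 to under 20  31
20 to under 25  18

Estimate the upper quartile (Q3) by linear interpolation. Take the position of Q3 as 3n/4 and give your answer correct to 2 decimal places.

19.19

Cumulative frequencies: 11, 24, 43, 74, 92
n = 92; position = 3n/4 = 69.
This falls in the class 15 to under 20: L = 15, F = 43, f = 31, h = 5.
Upper quartile ≈ 15 + ((69 − 43) / 31) × 5 = 19.1935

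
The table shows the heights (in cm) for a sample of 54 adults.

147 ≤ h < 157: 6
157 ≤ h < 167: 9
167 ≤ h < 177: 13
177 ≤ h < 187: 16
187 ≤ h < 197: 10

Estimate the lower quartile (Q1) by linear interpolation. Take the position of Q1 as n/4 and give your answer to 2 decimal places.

165.33

Cumulative frequencies: 6, 15, 28, 44, 54
n = 54; position = n/4 = 13.5.
This falls in the class 157 ≤ h < 167: L = 157, F = 6, f = 9, h = 10.
Lower quartile ≈ 157 + ((13.5 − 6) / 9) × 10 = 165.3333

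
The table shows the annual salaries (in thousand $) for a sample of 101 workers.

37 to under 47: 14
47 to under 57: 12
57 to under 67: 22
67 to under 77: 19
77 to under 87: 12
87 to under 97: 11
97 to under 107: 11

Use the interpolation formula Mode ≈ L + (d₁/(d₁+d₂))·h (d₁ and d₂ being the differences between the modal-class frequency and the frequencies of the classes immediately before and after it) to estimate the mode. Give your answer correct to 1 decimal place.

Modal class: 57 to under 67 (highest frequency 22).
d₁ = 22 − 12 = 10, d₂ = 22 − 19 = 3
Mode ≈ 57 + (10/(10+3)) × 10 = 57 + 7.6923 = 64.6923

64.7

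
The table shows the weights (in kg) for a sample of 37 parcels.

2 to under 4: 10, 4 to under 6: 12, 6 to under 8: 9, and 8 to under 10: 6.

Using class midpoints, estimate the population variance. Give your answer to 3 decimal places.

4.295

Midpoints: 3, 5, 7, 9
n = 37, Σfm = 207, mean = 5.5946
Σfm² = 1317
Σf(m − x̄)² = Σfm² − (Σfm)²/n = 1317 − 207²/37 = 158.9189
Population variance = 158.9189 / 37 = 4.2951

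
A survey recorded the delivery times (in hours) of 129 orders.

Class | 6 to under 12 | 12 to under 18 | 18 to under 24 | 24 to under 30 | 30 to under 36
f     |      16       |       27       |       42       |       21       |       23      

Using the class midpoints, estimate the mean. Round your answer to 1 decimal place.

Midpoints: 9, 15, 21, 27, 33
Σfm = 16×9 + 27×15 + 42×21 + 21×27 + 23×33 = 2757
n = Σf = 129
Mean = 2757 / 129 = 21.3721

21.4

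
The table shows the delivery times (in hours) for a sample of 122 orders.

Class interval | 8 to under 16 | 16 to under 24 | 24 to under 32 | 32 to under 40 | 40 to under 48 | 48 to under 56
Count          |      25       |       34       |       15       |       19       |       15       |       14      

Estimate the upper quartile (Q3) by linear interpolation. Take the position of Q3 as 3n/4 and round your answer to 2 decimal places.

Cumulative frequencies: 25, 59, 74, 93, 108, 122
n = 122; position = 3n/4 = 91.5.
This falls in the class 32 to under 40: L = 32, F = 74, f = 19, h = 8.
Upper quartile ≈ 32 + ((91.5 − 74) / 19) × 8 = 39.3684

39.37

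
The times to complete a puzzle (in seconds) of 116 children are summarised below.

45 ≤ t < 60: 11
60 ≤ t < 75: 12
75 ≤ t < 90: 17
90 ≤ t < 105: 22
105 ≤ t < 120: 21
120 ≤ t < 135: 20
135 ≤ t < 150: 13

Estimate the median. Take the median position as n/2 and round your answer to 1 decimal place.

102.3

Cumulative frequencies: 11, 23, 40, 62, 83, 103, 116
n = 116; position = n/2 = 58.
This falls in the class 90 ≤ t < 105: L = 90, F = 40, f = 22, h = 15.
Median ≈ 90 + ((58 − 40) / 22) × 15 = 102.2727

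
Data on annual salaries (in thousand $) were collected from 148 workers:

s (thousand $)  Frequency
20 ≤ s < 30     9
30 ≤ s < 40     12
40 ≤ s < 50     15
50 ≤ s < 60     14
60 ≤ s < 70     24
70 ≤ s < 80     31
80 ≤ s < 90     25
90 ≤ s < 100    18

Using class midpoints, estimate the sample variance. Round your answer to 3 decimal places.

Midpoints: 25, 35, 45, 55, 65, 75, 85, 95
n = 148, Σfm = 9810, mean = 66.2838
Σfm² = 711900
Σf(m − x̄)² = Σfm² − (Σfm)²/n = 711900 − 9810²/148 = 61656.0811
Sample variance = 61656.0811 / 147 = 419.4291

419.429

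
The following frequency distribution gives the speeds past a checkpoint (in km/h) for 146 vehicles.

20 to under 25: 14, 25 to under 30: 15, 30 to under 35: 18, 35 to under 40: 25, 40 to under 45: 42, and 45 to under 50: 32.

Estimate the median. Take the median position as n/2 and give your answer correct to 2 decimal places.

Cumulative frequencies: 14, 29, 47, 72, 114, 146
n = 146; position = n/2 = 73.
This falls in the class 40 to under 45: L = 40, F = 72, f = 42, h = 5.
Median ≈ 40 + ((73 − 72) / 42) × 5 = 40.1190

40.12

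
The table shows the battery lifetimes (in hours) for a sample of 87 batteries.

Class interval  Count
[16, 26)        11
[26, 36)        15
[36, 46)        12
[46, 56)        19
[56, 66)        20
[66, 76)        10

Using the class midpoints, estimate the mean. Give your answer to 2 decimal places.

Midpoints: 21, 31, 41, 51, 61, 71
Σfm = 11×21 + 15×31 + 12×41 + 19×51 + 20×61 + 10×71 = 4087
n = Σf = 87
Mean = 4087 / 87 = 46.9770

46.98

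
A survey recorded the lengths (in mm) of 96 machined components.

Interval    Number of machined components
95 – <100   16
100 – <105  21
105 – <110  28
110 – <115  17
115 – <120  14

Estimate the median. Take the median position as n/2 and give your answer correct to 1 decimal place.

107.0

Cumulative frequencies: 16, 37, 65, 82, 96
n = 96; position = n/2 = 48.
This falls in the class 105 – <110: L = 105, F = 37, f = 28, h = 5.
Median ≈ 105 + ((48 − 37) / 28) × 5 = 106.9643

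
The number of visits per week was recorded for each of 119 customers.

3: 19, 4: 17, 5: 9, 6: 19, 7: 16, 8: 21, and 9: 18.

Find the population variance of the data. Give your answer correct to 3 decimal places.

Values: 3, 4, 5, 6, 7, 8, 9
n = 119, Σfx = 726, mean = 6.1008
Σfx² = 4938
Σf(x − x̄)² = Σfx² − (Σfx)²/n = 4938 − 726²/119 = 508.7899
Population variance = 508.7899 / 119 = 4.2755

4.276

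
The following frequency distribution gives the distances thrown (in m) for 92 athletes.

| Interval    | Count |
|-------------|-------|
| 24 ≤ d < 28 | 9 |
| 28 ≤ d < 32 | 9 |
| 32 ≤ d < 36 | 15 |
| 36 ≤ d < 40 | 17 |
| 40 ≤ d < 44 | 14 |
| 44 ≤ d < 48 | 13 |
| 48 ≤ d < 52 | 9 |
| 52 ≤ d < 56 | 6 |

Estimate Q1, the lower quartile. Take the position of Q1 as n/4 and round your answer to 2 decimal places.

33.33

Cumulative frequencies: 9, 18, 33, 50, 64, 77, 86, 92
n = 92; position = n/4 = 23.
This falls in the class 32 ≤ d < 36: L = 32, F = 18, f = 15, h = 4.
Lower quartile ≈ 32 + ((23 − 18) / 15) × 4 = 33.3333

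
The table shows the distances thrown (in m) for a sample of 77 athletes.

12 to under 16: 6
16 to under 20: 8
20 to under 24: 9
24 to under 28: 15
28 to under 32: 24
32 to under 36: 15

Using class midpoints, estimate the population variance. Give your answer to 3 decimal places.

Midpoints: 14, 18, 22, 26, 30, 34
n = 77, Σfm = 2046, mean = 26.5714
Σfm² = 57204
Σf(m − x̄)² = Σfm² − (Σfm)²/n = 57204 − 2046²/77 = 2838.8571
Population variance = 2838.8571 / 77 = 36.8683

36.868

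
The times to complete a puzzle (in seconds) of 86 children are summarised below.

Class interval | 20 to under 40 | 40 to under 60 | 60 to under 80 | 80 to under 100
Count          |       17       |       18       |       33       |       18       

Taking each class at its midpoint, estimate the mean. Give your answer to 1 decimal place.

62.1

Midpoints: 30, 50, 70, 90
Σfm = 17×30 + 18×50 + 33×70 + 18×90 = 5340
n = Σf = 86
Mean = 5340 / 86 = 62.0930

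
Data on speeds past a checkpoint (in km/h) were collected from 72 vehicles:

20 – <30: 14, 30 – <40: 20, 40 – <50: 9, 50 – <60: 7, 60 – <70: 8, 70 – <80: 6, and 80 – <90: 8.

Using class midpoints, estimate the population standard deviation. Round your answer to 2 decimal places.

Midpoints: 25, 35, 45, 55, 65, 75, 85
n = 72, Σfm = 3490, mean = 48.4722
Σfm² = 198000
Σf(m − x̄)² = Σfm² − (Σfm)²/n = 198000 − 3490²/72 = 28831.9444
Population variance = 28831.9444 / 72 = 400.4437
Standard deviation = √400.4437 = 20.0111

20.01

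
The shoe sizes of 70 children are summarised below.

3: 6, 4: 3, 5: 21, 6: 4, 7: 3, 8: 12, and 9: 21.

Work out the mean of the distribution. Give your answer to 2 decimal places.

6.64

Values: 3, 4, 5, 6, 7, 8, 9
Σfx = 6×3 + 3×4 + 21×5 + 4×6 + 3×7 + 12×8 + 21×9 = 465
n = Σf = 70
Mean = 465 / 70 = 6.6429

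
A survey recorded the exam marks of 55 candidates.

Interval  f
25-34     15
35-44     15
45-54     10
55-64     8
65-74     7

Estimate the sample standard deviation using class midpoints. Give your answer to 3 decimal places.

Midpoints: 29.5, 39.5, 49.5, 59.5, 69.5
n = 55, Σfm = 2492.5, mean = 45.3182
Σfm² = 123093.75
Σf(m − x̄)² = Σfm² − (Σfm)²/n = 123093.75 − 2492.5²/55 = 10138.1818
Sample variance = 10138.1818 / 54 = 187.7441
Standard deviation = √187.7441 = 13.7020

13.702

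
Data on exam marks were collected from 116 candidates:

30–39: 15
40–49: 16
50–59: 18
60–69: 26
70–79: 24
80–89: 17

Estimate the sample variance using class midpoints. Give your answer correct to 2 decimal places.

Midpoints: 34.5, 44.5, 54.5, 64.5, 74.5, 84.5
n = 116, Σfm = 7112, mean = 61.3103
Σfm² = 465759
Σf(m − x̄)² = Σfm² − (Σfm)²/n = 465759 − 7112²/116 = 29719.8276
Sample variance = 29719.8276 / 115 = 258.4333

258.43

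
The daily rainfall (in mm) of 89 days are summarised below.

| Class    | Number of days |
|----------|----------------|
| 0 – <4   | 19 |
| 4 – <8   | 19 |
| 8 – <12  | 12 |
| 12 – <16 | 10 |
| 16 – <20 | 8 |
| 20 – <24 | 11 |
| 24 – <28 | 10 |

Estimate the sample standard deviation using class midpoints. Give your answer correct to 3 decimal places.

8.270

Midpoints: 2, 6, 10, 14, 18, 22, 26
n = 89, Σfm = 1058, mean = 11.8876
Σfm² = 18596
Σf(m − x̄)² = Σfm² − (Σfm)²/n = 18596 − 1058²/89 = 6018.8764
Sample variance = 6018.8764 / 88 = 68.3963
Standard deviation = √68.3963 = 8.2702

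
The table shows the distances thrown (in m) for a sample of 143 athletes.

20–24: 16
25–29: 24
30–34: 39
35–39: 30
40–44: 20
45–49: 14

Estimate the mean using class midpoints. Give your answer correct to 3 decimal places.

Midpoints: 22, 27, 32, 37, 42, 47
Σfm = 16×22 + 24×27 + 39×32 + 30×37 + 20×42 + 14×47 = 4856
n = Σf = 143
Mean = 4856 / 143 = 33.9580

33.958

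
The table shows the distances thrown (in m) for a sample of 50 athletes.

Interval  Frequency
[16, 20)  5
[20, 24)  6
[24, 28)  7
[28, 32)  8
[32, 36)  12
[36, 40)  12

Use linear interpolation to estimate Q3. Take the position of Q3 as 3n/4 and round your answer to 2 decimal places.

35.83

Cumulative frequencies: 5, 11, 18, 26, 38, 50
n = 50; position = 3n/4 = 37.5.
This falls in the class [32, 36): L = 32, F = 26, f = 12, h = 4.
Upper quartile ≈ 32 + ((37.5 − 26) / 12) × 4 = 35.8333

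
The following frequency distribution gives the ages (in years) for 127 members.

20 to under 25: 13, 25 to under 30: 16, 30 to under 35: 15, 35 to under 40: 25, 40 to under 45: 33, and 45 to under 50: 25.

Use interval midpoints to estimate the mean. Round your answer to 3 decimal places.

37.382

Midpoints: 22.5, 27.5, 32.5, 37.5, 42.5, 47.5
Σfm = 13×22.5 + 16×27.5 + 15×32.5 + 25×37.5 + 33×42.5 + 25×47.5 = 4747.5
n = Σf = 127
Mean = 4747.5 / 127 = 37.3819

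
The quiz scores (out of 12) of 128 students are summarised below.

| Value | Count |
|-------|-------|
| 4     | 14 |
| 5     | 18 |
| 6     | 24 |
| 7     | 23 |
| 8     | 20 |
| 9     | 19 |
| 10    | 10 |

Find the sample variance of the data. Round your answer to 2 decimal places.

3.20

Values: 4, 5, 6, 7, 8, 9, 10
n = 128, Σfx = 882, mean = 6.8906
Σfx² = 6484
Σf(x − x̄)² = Σfx² − (Σfx)²/n = 6484 − 882²/128 = 406.4688
Sample variance = 406.4688 / 127 = 3.2005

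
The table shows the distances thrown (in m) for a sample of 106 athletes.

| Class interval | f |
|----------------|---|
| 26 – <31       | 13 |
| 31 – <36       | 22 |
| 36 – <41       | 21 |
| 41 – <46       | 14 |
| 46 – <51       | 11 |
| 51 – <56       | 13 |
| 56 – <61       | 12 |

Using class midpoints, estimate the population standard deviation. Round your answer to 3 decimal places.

Midpoints: 28.5, 33.5, 38.5, 43.5, 48.5, 53.5, 58.5
n = 106, Σfm = 4456, mean = 42.0377
Σfm² = 197018.5
Σf(m − x̄)² = Σfm² − (Σfm)²/n = 197018.5 − 4456²/106 = 9698.3491
Population variance = 9698.3491 / 106 = 91.4939
Standard deviation = √91.4939 = 9.5652

9.565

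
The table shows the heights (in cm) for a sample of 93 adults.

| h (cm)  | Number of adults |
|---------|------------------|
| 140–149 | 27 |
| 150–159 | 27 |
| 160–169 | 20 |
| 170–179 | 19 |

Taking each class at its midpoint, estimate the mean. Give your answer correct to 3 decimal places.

Midpoints: 144.5, 154.5, 164.5, 174.5
Σfm = 27×144.5 + 27×154.5 + 20×164.5 + 19×174.5 = 14678.5
n = Σf = 93
Mean = 14678.5 / 93 = 157.8333

157.833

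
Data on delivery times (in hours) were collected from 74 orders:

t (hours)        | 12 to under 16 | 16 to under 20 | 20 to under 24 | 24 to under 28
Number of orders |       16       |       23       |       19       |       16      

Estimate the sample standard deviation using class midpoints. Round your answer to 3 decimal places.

Midpoints: 14, 18, 22, 26
n = 74, Σfm = 1472, mean = 19.8919
Σfm² = 30600
Σf(m − x̄)² = Σfm² − (Σfm)²/n = 30600 − 1472²/74 = 1319.1351
Sample variance = 1319.1351 / 73 = 18.0703
Standard deviation = √18.0703 = 4.2509

4.251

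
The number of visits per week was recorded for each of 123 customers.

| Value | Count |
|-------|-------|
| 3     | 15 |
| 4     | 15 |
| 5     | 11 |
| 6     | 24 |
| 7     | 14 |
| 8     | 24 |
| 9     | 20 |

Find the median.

Cumulative frequencies: 15, 30, 41, 65, 79, 103, 123
n = 123, so the median is the value in position (n+1)/2 = 62.
Position 62 falls at value 6.

6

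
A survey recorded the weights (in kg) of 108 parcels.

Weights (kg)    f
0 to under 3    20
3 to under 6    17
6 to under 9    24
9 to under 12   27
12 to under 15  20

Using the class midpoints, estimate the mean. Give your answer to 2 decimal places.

Midpoints: 1.5, 4.5, 7.5, 10.5, 13.5
Σfm = 20×1.5 + 17×4.5 + 24×7.5 + 27×10.5 + 20×13.5 = 840
n = Σf = 108
Mean = 840 / 108 = 7.7778

7.78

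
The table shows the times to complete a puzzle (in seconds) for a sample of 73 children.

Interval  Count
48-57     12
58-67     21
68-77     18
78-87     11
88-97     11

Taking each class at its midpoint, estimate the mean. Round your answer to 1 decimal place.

Midpoints: 52.5, 62.5, 72.5, 82.5, 92.5
Σfm = 12×52.5 + 21×62.5 + 18×72.5 + 11×82.5 + 11×92.5 = 5172.5
n = Σf = 73
Mean = 5172.5 / 73 = 70.8562

70.9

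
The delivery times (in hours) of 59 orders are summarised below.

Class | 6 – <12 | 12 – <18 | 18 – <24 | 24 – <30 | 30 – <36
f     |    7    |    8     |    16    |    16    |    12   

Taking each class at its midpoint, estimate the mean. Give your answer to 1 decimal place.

22.8

Midpoints: 9, 15, 21, 27, 33
Σfm = 7×9 + 8×15 + 16×21 + 16×27 + 12×33 = 1347
n = Σf = 59
Mean = 1347 / 59 = 22.8305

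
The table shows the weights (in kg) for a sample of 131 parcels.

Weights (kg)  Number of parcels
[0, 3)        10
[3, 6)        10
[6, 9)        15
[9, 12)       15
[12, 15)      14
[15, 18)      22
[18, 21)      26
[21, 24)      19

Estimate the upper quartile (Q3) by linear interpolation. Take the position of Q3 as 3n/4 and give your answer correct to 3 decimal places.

Cumulative frequencies: 10, 20, 35, 50, 64, 86, 112, 131
n = 131; position = 3n/4 = 98.25.
This falls in the class [18, 21): L = 18, F = 86, f = 26, h = 3.
Upper quartile ≈ 18 + ((98.25 − 86) / 26) × 3 = 19.4135

19.413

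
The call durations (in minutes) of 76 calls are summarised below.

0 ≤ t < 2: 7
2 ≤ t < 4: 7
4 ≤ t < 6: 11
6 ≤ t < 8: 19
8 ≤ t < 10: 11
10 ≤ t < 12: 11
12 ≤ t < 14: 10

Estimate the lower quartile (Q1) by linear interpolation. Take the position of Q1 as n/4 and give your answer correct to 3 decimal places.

4.909

Cumulative frequencies: 7, 14, 25, 44, 55, 66, 76
n = 76; position = n/4 = 19.
This falls in the class 4 ≤ t < 6: L = 4, F = 14, f = 11, h = 2.
Lower quartile ≈ 4 + ((19 − 14) / 11) × 2 = 4.9091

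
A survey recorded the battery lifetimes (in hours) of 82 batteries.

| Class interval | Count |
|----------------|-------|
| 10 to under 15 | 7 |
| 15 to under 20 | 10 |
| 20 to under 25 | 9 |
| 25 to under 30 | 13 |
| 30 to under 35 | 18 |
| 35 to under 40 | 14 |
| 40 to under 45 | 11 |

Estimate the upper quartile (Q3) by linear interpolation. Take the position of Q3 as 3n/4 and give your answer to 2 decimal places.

36.61

Cumulative frequencies: 7, 17, 26, 39, 57, 71, 82
n = 82; position = 3n/4 = 61.5.
This falls in the class 35 to under 40: L = 35, F = 57, f = 14, h = 5.
Upper quartile ≈ 35 + ((61.5 − 57) / 14) × 5 = 36.6071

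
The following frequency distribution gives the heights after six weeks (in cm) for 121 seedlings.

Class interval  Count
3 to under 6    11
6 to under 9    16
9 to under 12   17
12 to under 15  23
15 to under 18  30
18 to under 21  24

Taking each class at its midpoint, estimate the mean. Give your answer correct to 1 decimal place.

Midpoints: 4.5, 7.5, 10.5, 13.5, 16.5, 19.5
Σfm = 11×4.5 + 16×7.5 + 17×10.5 + 23×13.5 + 30×16.5 + 24×19.5 = 1621.5
n = Σf = 121
Mean = 1621.5 / 121 = 13.4008

13.4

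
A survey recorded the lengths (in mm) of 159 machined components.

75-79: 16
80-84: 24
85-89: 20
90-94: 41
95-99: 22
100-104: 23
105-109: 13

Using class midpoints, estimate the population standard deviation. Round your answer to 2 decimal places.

8.78

Midpoints: 77, 82, 87, 92, 97, 102, 107
n = 159, Σfm = 14583, mean = 91.7170
Σfm² = 1349771
Σf(m − x̄)² = Σfm² − (Σfm)²/n = 1349771 − 14583²/159 = 12262.2642
Population variance = 12262.2642 / 159 = 77.1212
Standard deviation = √77.1212 = 8.7819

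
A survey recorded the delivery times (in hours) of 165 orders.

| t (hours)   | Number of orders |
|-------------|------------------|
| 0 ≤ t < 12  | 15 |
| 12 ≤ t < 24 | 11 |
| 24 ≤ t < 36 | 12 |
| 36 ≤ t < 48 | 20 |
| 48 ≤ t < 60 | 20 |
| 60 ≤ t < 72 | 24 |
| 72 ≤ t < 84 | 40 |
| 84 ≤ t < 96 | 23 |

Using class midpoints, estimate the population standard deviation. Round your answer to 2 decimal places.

26.26

Midpoints: 6, 18, 30, 42, 54, 66, 78, 90
n = 165, Σfm = 9342, mean = 56.6182
Σfm² = 642708
Σf(m − x̄)² = Σfm² − (Σfm)²/n = 642708 − 9342²/165 = 113780.9455
Population variance = 113780.9455 / 165 = 689.5815
Standard deviation = √689.5815 = 26.2599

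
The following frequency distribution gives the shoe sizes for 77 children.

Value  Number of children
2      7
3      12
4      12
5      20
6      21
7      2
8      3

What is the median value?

Cumulative frequencies: 7, 19, 31, 51, 72, 74, 77
n = 77, so the median is the value in position (n+1)/2 = 39.
Position 39 falls at value 5.

5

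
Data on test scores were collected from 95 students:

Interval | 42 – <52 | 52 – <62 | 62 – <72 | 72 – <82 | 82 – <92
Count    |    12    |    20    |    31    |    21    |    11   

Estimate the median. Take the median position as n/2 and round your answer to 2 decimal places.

Cumulative frequencies: 12, 32, 63, 84, 95
n = 95; position = n/2 = 47.5.
This falls in the class 62 – <72: L = 62, F = 32, f = 31, h = 10.
Median ≈ 62 + ((47.5 − 32) / 31) × 10 = 67.0000

67.00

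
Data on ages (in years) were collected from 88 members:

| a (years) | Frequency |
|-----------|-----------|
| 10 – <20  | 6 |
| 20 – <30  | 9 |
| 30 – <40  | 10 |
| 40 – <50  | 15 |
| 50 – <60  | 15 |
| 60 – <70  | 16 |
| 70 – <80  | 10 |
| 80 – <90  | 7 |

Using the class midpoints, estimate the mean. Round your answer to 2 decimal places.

51.70

Midpoints: 15, 25, 35, 45, 55, 65, 75, 85
Σfm = 6×15 + 9×25 + 10×35 + 15×45 + 15×55 + 16×65 + 10×75 + 7×85 = 4550
n = Σf = 88
Mean = 4550 / 88 = 51.7045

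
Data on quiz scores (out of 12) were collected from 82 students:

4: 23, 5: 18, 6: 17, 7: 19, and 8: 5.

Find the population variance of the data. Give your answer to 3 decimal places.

Values: 4, 5, 6, 7, 8
n = 82, Σfx = 457, mean = 5.5732
Σfx² = 2681
Σf(x − x̄)² = Σfx² − (Σfx)²/n = 2681 − 457²/82 = 134.0610
Population variance = 134.0610 / 82 = 1.6349

1.635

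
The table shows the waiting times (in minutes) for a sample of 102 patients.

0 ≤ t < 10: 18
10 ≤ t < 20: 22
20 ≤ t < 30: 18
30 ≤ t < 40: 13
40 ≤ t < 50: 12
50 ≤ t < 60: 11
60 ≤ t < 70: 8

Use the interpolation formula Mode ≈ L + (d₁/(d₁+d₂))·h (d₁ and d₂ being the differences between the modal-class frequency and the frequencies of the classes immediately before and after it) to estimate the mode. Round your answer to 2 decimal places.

15.00

Modal class: 10 ≤ t < 20 (highest frequency 22).
d₁ = 22 − 18 = 4, d₂ = 22 − 18 = 4
Mode ≈ 10 + (4/(4+4)) × 10 = 10 + 5.0000 = 15.0000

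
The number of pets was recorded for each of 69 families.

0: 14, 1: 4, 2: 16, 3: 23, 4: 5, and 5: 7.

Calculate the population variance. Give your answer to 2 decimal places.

Values: 0, 1, 2, 3, 4, 5
n = 69, Σfx = 160, mean = 2.3188
Σfx² = 530
Σf(x − x̄)² = Σfx² − (Σfx)²/n = 530 − 160²/69 = 158.9855
Population variance = 158.9855 / 69 = 2.3041

2.30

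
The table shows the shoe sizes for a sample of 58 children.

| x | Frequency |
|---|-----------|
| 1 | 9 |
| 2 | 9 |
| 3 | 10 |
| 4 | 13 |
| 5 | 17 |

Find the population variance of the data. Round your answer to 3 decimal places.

Values: 1, 2, 3, 4, 5
n = 58, Σfx = 194, mean = 3.3448
Σfx² = 768
Σf(x − x̄)² = Σfx² − (Σfx)²/n = 768 − 194²/58 = 119.1034
Population variance = 119.1034 / 58 = 2.0535

2.054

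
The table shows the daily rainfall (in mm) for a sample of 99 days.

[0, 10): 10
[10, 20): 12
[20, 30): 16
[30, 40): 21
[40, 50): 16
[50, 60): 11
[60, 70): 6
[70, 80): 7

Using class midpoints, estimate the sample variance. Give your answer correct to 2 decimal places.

Midpoints: 5, 15, 25, 35, 45, 55, 65, 75
n = 99, Σfm = 3605, mean = 36.4141
Σfm² = 169075
Σf(m − x̄)² = Σfm² − (Σfm)²/n = 169075 − 3605²/99 = 37802.0202
Sample variance = 37802.0202 / 98 = 385.7349

385.73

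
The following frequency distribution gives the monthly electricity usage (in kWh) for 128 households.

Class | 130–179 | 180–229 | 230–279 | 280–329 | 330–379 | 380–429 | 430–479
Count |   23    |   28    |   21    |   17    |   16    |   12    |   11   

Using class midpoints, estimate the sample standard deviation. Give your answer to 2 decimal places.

95.30

Midpoints: 154.5, 204.5, 254.5, 304.5, 354.5, 404.5, 454.5
n = 128, Σfm = 35326, mean = 275.9844
Σfm² = 10902842
Σf(m − x̄)² = Σfm² − (Σfm)²/n = 10902842 − 35326²/128 = 1153417.9688
Sample variance = 1153417.9688 / 127 = 9082.0312
Standard deviation = √9082.0312 = 95.2997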